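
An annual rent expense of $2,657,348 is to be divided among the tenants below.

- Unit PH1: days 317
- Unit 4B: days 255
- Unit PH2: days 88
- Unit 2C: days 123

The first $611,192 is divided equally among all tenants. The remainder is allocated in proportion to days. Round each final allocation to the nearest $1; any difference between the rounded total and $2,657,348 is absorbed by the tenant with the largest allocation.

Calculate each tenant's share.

Unit PH1: $981,190 · Unit 4B: $819,171 · Unit PH2: $382,762 · Unit 2C: $474,225

$611,192 shared equally gives $152,798 per tenant.
Remainder $2,046,156 by days (total 783): Unit PH1 828,392.66 → $828,393; Unit 4B 666,372.64 → $666,373; Unit PH2 229,963.89 → $229,964; Unit 2C 321,426.80 → $321,427.
Rounding difference −$1 on remainder applied to Unit PH1.
Totals: Unit PH1 $152,798 + $828,392 = $981,190; Unit 4B $152,798 + $666,373 = $819,171; Unit PH2 $152,798 + $229,964 = $382,762; Unit 2C $152,798 + $321,427 = $474,225.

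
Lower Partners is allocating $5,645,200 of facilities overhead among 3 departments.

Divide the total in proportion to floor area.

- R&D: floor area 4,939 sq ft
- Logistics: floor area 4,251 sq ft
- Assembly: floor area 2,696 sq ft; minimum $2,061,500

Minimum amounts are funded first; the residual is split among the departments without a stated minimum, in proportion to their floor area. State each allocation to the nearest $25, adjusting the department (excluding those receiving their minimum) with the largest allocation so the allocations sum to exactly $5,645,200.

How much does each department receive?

Guaranteed amounts: Assembly $2,061,500. Residual $3,583,700.
Residual split over remaining floor area 9,190: R&D 1,925,995.03 → $1,926,000; Logistics 1,657,704.97 → $1,657,700.

R&D: $1,926,000; Logistics: $1,657,700; Assembly: $2,061,500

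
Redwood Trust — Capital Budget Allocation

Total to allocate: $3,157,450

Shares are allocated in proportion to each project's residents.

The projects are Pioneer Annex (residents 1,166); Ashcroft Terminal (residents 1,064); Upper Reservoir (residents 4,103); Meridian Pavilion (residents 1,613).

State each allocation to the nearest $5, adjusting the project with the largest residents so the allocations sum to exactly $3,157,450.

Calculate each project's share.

Pioneer Annex: $463,325 · Ashcroft Terminal: $422,795 · Upper Reservoir: $1,630,385 · Meridian Pavilion: $640,945

Combined residents = 7,946.
Raw shares: Pioneer Annex 1,166/7,946 × $3,157,450 = 463,325.79; Ashcroft Terminal 1,064/7,946 × $3,157,450 = 422,794.71; Upper Reservoir 4,103/7,946 × $3,157,450 = 1,630,382.25; Meridian Pavilion 1,613/7,946 × $3,157,450 = 640,947.25.
After rounding ($5): Pioneer Annex $463,325; Ashcroft Terminal $422,795; Upper Reservoir $1,630,380; Meridian Pavilion $640,945. Sum = $3,157,445.
Difference $3,157,450 − $3,157,445 = +$5 applied to largest residents (Upper Reservoir): Upper Reservoir becomes $1,630,385.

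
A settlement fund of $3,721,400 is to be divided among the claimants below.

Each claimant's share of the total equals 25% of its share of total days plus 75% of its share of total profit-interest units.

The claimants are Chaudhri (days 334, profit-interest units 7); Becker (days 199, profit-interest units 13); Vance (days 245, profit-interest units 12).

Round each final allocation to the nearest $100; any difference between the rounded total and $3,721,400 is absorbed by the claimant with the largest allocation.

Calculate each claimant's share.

Totals — days 778, profit-interest units 32.
Composite weights (25% days + 75% profit-interest units): Chaudhri 0.2714; Becker 0.3686; Vance 0.3600.
Pro-rata amounts: Chaudhri 1,009,946.94; Becker 1,371,832.76; Vance 1,339,620.29.
Rounded to nearest $100: Chaudhri $1,009,900; Becker $1,371,800; Vance $1,339,600. Sum = $3,721,300.
Difference $3,721,400 − $3,721,300 = +$100 applied to largest allocation (Becker): Becker becomes $1,371,900.

Chaudhri: $1,009,900 · Becker: $1,371,900 · Vance: $1,339,600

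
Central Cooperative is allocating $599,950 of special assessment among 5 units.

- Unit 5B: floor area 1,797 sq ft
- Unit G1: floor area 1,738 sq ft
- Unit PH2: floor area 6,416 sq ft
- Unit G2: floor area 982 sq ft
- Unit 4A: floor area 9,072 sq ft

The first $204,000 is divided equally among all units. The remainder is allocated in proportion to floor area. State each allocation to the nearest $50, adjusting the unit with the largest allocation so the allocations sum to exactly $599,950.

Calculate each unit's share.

First tranche $204,000 split equally: $40,800 each.
Remainder $395,950 by floor area (total 20,005): Unit 5B 35,567.22 → $35,550; Unit G1 34,399.46 → $34,400; Unit PH2 126,989.01 → $127,000; Unit G2 19,436.29 → $19,450; Unit 4A 179,558.03 → $179,550.
Totals: Unit 5B $40,800 + $35,550 = $76,350; Unit G1 $40,800 + $34,400 = $75,200; Unit PH2 $40,800 + $127,000 = $167,800; Unit G2 $40,800 + $19,450 = $60,250; Unit 4A $40,800 + $179,550 = $220,350.

Unit 5B: $76,350 | Unit G1: $75,200 | Unit PH2: $167,800 | Unit G2: $60,250 | Unit 4A: $220,350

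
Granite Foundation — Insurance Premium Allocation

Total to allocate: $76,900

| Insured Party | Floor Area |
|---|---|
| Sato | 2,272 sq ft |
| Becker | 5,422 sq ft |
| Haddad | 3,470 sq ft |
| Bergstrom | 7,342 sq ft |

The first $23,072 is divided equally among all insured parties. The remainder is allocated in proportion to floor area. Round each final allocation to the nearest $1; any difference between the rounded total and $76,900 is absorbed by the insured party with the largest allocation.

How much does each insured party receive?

$23,072 shared equally gives $5,768 per insured party.
Remainder $53,828 by floor area (total 18,506): Sato 6,608.52 → $6,609; Becker 15,770.85 → $15,771; Haddad 10,093.11 → $10,093; Bergstrom 21,355.52 → $21,356.
Rounding difference −$1 on remainder applied to Bergstrom.
Totals: Sato $5,768 + $6,609 = $12,377; Becker $5,768 + $15,771 = $21,539; Haddad $5,768 + $10,093 = $15,861; Bergstrom $5,768 + $21,355 = $27,123.

Sato: $12,377 | Becker: $21,539 | Haddad: $15,861 | Bergstrom: $27,123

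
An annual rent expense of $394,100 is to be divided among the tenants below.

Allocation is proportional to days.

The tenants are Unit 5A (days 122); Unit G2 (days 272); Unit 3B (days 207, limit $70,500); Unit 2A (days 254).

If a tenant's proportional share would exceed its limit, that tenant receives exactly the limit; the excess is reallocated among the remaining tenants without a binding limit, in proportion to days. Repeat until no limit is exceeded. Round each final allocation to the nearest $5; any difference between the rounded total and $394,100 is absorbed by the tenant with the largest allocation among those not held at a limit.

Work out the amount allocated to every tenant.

Unit 5A: $60,925; Unit G2: $135,830; Unit 3B: $70,500; Unit 2A: $126,845

Total days = 855.
Pro-rata shares before constraints: Unit 5A 56,234.15; Unit G2 125,374.50; Unit 3B 95,413.68; Unit 2A 117,077.66.
Held at cap: Unit 3B ($70,500); balance $323,600 reallocated over remaining days 648.
Remaining shares: Unit 5A 60,924.69 → $60,925; Unit G2 135,832.10 → $135,830; Unit 2A 126,843.21 → $126,845.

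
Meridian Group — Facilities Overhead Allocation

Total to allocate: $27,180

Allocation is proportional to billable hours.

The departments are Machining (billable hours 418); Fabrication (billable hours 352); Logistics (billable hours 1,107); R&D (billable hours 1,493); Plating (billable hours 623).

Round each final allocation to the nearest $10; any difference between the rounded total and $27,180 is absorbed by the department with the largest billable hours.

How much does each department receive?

Machining: $2,850; Fabrication: $2,400; Logistics: $7,540; R&D: $10,150; Plating: $4,240

Billable hours total: 3,993.
Pro-rata amounts: Machining 418/3,993 × $27,180 = 2,845.29; Fabrication 352/3,993 × $27,180 = 2,396.03; Logistics 1,107/3,993 × $27,180 = 7,535.25; R&D 1,493/3,993 × $27,180 = 10,162.72; Plating 623/3,993 × $27,180 = 4,240.71.
Rounded to nearest $10: Machining $2,850; Fabrication $2,400; Logistics $7,540; R&D $10,160; Plating $4,240. Sum = $27,190.
Difference $27,180 − $27,190 = −$10 applied to largest billable hours (R&D): R&D becomes $10,150.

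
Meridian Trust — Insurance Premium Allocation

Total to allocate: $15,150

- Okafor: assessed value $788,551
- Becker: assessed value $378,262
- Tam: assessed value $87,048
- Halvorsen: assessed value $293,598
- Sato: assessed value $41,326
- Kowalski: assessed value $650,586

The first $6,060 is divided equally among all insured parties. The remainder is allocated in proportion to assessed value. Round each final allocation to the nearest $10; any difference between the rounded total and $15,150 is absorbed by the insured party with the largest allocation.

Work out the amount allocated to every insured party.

$6,060 shared equally gives $1,010 per insured party.
Remainder $9,090 by assessed value (total 2,239,371): Okafor 3,200.87 → $3,200; Becker 1,535.43 → $1,540; Tam 353.34 → $350; Halvorsen 1,191.77 → $1,190; Sato 167.75 → $170; Kowalski 2,640.84 → $2,640.
Totals: Okafor $1,010 + $3,200 = $4,210; Becker $1,010 + $1,540 = $2,550; Tam $1,010 + $350 = $1,360; Halvorsen $1,010 + $1,190 = $2,200; Sato $1,010 + $170 = $1,180; Kowalski $1,010 + $2,640 = $3,650.

Okafor: $4,210; Becker: $2,550; Tam: $1,360; Halvorsen: $2,200; Sato: $1,180; Kowalski: $3,650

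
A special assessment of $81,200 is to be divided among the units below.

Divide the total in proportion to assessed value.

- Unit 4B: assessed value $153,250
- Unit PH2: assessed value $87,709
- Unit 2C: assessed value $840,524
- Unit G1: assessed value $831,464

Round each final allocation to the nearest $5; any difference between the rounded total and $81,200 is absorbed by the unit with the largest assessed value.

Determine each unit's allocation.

Unit 4B: $6,505; Unit PH2: $3,725; Unit 2C: $35,675; Unit G1: $35,295

Sum of assessed value: 153,250 + 87,709 + 840,524 + 831,464 = 1,912,947.
Unrounded shares: Unit 4B 6,505.09; Unit PH2 3,723.04; Unit 2C 35,678.22; Unit G1 35,293.65.
After rounding ($5): Unit 4B $6,505; Unit PH2 $3,725; Unit 2C $35,680; Unit G1 $35,295. Sum = $81,205.
Difference $81,200 − $81,205 = −$5 applied to largest assessed value (Unit 2C): Unit 2C becomes $35,675.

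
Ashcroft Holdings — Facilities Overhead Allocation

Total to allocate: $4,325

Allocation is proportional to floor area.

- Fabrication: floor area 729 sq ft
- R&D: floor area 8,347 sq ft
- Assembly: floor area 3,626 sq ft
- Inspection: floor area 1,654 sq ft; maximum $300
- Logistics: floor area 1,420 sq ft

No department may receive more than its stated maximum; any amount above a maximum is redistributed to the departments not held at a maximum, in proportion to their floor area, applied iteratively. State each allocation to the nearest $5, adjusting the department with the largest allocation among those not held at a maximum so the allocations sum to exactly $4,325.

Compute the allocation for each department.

Combined floor area = 15,776.
Unconstrained shares: Fabrication 199.86; R&D 2,288.34; Assembly 994.07; Inspection 453.45; Logistics 389.29.
Cap binds for Inspection ($300); residual $4,025 reallocated over remaining floor area 14,122.
Shares after redistribution: Fabrication 207.78 → $210; R&D 2,379.03 → $2,380; Assembly 1,033.47 → $1,035; Logistics 404.72 → $405.
Rounding difference −$5 applied to R&D → $2,375.

Fabrication: $210 | R&D: $2,375 | Assembly: $1,035 | Inspection: $300 | Logistics: $405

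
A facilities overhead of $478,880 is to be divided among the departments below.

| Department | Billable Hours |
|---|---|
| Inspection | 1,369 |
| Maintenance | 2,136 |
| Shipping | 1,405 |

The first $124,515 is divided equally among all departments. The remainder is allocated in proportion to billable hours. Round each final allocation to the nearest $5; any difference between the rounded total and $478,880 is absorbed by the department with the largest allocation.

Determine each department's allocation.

$124,515 shared equally gives $41,505 per department.
Remainder $354,365 by billable hours (total 4,910): Inspection 98,803.60 → $98,805; Maintenance 154,159.60 → $154,160; Shipping 101,401.80 → $101,400.
Totals: Inspection $41,505 + $98,805 = $140,310; Maintenance $41,505 + $154,160 = $195,665; Shipping $41,505 + $101,400 = $142,905.

Inspection: $140,310; Maintenance: $195,665; Shipping: $142,905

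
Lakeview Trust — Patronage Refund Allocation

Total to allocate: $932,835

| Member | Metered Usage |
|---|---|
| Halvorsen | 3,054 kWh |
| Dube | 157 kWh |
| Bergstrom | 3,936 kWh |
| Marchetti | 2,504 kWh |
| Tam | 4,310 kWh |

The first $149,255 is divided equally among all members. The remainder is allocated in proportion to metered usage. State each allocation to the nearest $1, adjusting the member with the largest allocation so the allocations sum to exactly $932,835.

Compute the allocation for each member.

First tranche $149,255 split equally: $29,851 each.
Remainder $783,580 by metered usage (total 13,961): Halvorsen 171,409.88 → $171,410; Dube 8,811.84 → $8,812; Bergstrom 220,913.32 → $220,913; Marchetti 140,540.39 → $140,540; Tam 241,904.58 → $241,905.
Totals: Halvorsen $29,851 + $171,410 = $201,261; Dube $29,851 + $8,812 = $38,663; Bergstrom $29,851 + $220,913 = $250,764; Marchetti $29,851 + $140,540 = $170,391; Tam $29,851 + $241,905 = $271,756.

Halvorsen: $201,261; Dube: $38,663; Bergstrom: $250,764; Marchetti: $170,391; Tam: $271,756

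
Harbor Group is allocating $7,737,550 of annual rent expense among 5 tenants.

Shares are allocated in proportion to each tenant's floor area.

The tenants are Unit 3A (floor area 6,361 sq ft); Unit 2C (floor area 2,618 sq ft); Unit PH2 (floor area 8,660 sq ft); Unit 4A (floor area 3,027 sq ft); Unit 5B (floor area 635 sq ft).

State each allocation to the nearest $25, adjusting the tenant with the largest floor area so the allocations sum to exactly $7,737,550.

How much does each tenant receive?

Unit 3A: $2,310,625 | Unit 2C: $950,975 | Unit PH2: $3,145,725 | Unit 4A: $1,099,550 | Unit 5B: $230,675

Combined floor area = 6,361 + 2,618 + 8,660 + 3,027 + 635 = 21,301.
Raw shares: Unit 3A 2,310,621.83; Unit 2C 950,983.80; Unit PH2 3,145,729.45; Unit 4A 1,099,552.31; Unit 5B 230,662.61.
After rounding ($25): Unit 3A $2,310,625; Unit 2C $950,975; Unit PH2 $3,145,725; Unit 4A $1,099,550; Unit 5B $230,675. Sum = $7,737,550.
No rounding difference to absorb.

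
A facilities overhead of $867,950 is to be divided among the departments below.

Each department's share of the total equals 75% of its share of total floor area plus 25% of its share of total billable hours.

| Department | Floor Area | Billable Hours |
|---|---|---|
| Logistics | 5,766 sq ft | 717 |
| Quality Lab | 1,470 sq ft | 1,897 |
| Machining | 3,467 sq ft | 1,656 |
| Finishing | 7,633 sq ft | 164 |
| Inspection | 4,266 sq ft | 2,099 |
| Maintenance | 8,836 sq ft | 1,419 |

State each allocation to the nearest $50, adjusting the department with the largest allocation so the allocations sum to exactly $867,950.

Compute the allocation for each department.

Logistics: $138,950 | Quality Lab: $82,200 | Machining: $117,000 | Finishing: $162,550 | Inspection: $145,600 | Maintenance: $221,650

Totals — floor area 31,438, billable hours 7,952.
Blended shares (75% floor area + 25% billable hours): Logistics 0.1601; Quality Lab 0.0947; Machining 0.1348; Finishing 0.1873; Inspection 0.1678; Maintenance 0.2554.
Unrounded shares: Logistics 138,957.02; Quality Lab 82,201.90; Machining 116,976.04; Finishing 162,525.76; Inspection 145,608.53; Maintenance 221,680.74.
Rounded to nearest $50: Logistics $138,950; Quality Lab $82,200; Machining $117,000; Finishing $162,550; Inspection $145,600; Maintenance $221,700. Sum = $868,000.
Difference $867,950 − $868,000 = −$50 applied to largest allocation (Maintenance): Maintenance becomes $221,650.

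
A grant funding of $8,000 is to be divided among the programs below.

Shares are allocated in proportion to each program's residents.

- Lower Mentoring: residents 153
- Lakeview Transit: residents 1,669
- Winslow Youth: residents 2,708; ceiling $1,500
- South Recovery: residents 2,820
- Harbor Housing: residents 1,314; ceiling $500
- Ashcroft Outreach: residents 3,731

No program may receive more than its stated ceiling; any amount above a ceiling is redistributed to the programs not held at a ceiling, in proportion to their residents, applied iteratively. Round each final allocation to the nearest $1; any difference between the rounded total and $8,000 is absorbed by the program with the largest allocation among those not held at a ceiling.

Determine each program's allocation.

Total residents = 12,395.
Pro-rata shares before constraints: Lower Mentoring 98.75; Lakeview Transit 1,077.21; Winslow Youth 1,747.80; South Recovery 1,820.09; Harbor Housing 848.08; Ashcroft Outreach 2,408.07.
Capped: Winslow Youth ($1,500), Harbor Housing ($500); residual $6,000 reallocated over remaining residents 8,373.
Remaining shares: Lower Mentoring 109.64 → $110; Lakeview Transit 1,195.99 → $1,196; South Recovery 2,020.78 → $2,021; Ashcroft Outreach 2,673.59 → $2,674.
Rounding difference −$1 applied to Ashcroft Outreach → $2,673.

Lower Mentoring: $110 · Lakeview Transit: $1,196 · Winslow Youth: $1,500 · South Recovery: $2,021 · Harbor Housing: $500 · Ashcroft Outreach: $2,673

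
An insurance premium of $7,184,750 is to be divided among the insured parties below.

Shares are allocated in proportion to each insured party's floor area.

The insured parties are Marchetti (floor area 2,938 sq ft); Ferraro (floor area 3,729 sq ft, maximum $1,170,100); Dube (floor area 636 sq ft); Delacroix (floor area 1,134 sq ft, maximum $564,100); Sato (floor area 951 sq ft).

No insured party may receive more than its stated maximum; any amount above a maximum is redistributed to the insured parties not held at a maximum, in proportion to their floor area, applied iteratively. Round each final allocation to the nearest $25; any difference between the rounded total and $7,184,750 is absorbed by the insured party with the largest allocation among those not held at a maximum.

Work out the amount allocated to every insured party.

Floor area total: 9,388.
Proportional shares (ignoring caps): Marchetti 2,248,486.95; Ferraro 2,853,848.82; Dube 486,738.50; Delacroix 867,863.92; Sato 727,811.81.
Capped: Ferraro ($1,170,100), Delacroix ($564,100); residual $5,450,550 reallocated over remaining floor area 4,525.
Redistributed shares: Marchetti 3,538,942.74 → $3,538,950; Dube 766,088.35 → $766,100; Sato 1,145,518.91 → $1,145,525.
Rounding difference −$25 applied to Marchetti → $3,538,925.

Marchetti: $3,538,925 · Ferraro: $1,170,100 · Dube: $766,100 · Delacroix: $564,100 · Sato: $1,145,525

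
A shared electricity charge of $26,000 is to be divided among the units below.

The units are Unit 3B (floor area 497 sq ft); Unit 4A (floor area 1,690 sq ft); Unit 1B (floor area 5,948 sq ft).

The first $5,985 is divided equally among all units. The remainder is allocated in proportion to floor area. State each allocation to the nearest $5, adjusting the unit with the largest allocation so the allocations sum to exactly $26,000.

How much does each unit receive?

Unit 3B: $3,220 · Unit 4A: $6,155 · Unit 1B: $16,625

$5,985 shared equally gives $1,995 per unit.
Remainder $20,015 by floor area (total 8,135): Unit 3B 1,222.80 → $1,225; Unit 4A 4,158.00 → $4,160; Unit 1B 14,634.20 → $14,635.
Rounding difference −$5 on remainder applied to Unit 1B.
Totals: Unit 3B $1,995 + $1,225 = $3,220; Unit 4A $1,995 + $4,160 = $6,155; Unit 1B $1,995 + $14,630 = $16,625.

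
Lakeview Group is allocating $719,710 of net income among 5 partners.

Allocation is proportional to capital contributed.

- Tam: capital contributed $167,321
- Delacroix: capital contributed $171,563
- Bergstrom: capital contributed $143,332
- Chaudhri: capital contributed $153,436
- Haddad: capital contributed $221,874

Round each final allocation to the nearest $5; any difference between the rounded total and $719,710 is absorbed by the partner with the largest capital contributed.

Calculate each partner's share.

Tam: $140,430; Delacroix: $143,990; Bergstrom: $120,295; Chaudhri: $128,775; Haddad: $186,220

Capital contributed total: 857,526.
Unrounded shares: Tam 167,321/857,526 × $719,710 = 140,430.26; Delacroix 171,563/857,526 × $719,710 = 143,990.51; Bergstrom 143,332/857,526 × $719,710 = 120,296.61; Chaudhri 153,436/857,526 × $719,710 = 128,776.76; Haddad 221,874/857,526 × $719,710 = 186,215.85.
After rounding ($5): Tam $140,430; Delacroix $143,990; Bergstrom $120,295; Chaudhri $128,775; Haddad $186,215. Sum = $719,705.
Difference $719,710 − $719,705 = +$5 applied to largest capital contributed (Haddad): Haddad becomes $186,220.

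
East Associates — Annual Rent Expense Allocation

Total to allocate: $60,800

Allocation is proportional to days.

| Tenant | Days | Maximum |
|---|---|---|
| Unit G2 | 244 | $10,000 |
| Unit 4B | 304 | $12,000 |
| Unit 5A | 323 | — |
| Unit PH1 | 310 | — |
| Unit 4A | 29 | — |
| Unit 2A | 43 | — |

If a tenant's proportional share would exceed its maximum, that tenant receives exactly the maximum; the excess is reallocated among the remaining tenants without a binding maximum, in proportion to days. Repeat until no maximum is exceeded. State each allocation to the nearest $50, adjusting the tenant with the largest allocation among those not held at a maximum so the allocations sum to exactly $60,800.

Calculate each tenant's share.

Unit G2: $10,000 · Unit 4B: $12,000 · Unit 5A: $17,800 · Unit PH1: $17,050 · Unit 4A: $1,600 · Unit 2A: $2,350

Total days = 1,253.
Pro-rata shares before constraints: Unit G2 11,839.74; Unit 4B 14,751.16; Unit 5A 15,673.10; Unit PH1 15,042.30; Unit 4A 1,407.18; Unit 2A 2,086.51.
Capped: Unit G2 ($10,000), Unit 4B ($12,000); remaining pool $38,800 reallocated over remaining days 705.
Remaining shares: Unit 5A 17,776.45 → $17,800; Unit PH1 17,060.99 → $17,050; Unit 4A 1,596.03 → $1,600; Unit 2A 2,366.52 → $2,350.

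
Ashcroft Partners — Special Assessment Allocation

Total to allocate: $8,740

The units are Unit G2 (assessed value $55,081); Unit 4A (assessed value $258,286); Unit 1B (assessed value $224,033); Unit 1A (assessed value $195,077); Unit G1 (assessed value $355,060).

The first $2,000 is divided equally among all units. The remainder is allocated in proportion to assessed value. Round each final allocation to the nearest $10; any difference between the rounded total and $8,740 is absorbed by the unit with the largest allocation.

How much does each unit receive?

Unit G2: $740; Unit 4A: $2,000; Unit 1B: $1,790; Unit 1A: $1,610; Unit G1: $2,600

Equal tier: $2,000 ÷ 5 = $400 apiece.
Remainder $6,740 by assessed value (total 1,087,537): Unit G2 341.36 → $340; Unit 4A 1,600.72 → $1,600; Unit 1B 1,388.44 → $1,390; Unit 1A 1,208.99 → $1,210; Unit G1 2,200.48 → $2,200.
Totals: Unit G2 $400 + $340 = $740; Unit 4A $400 + $1,600 = $2,000; Unit 1B $400 + $1,390 = $1,790; Unit 1A $400 + $1,210 = $1,610; Unit G1 $400 + $2,200 = $2,600.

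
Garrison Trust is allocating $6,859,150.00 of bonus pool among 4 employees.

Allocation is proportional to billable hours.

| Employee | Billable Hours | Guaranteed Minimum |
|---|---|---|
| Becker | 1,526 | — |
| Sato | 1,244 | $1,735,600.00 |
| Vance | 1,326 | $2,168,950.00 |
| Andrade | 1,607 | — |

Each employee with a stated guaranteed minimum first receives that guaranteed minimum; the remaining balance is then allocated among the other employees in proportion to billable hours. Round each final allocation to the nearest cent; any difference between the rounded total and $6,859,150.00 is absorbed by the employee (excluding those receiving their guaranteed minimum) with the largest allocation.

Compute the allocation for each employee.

Fund the minimums — Sato $1,735,600.00; Vance $2,168,950.00. Remaining pool $2,954,600.00.
Remaining pool split over remaining billable hours 3,133: Becker 1,439,106.1602 → $1,439,106.16; Andrade 1,515,493.8398 → $1,515,493.84.

Becker: $1,439,106.16 · Sato: $1,735,600.00 · Vance: $2,168,950.00 · Andrade: $1,515,493.84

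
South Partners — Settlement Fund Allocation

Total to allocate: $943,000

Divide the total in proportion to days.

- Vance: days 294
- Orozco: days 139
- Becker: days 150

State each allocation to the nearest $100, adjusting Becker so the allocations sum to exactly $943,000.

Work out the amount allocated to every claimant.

Days total: 583.
Unrounded shares: Vance 294/583 × $943,000 = 475,543.74; Orozco 139/583 × $943,000 = 224,831.90; Becker 150/583 × $943,000 = 242,624.36.
Rounded to nearest $100: Vance $475,500; Orozco $224,800; Becker $242,600. Sum = $942,900.
Difference $943,000 − $942,900 = +$100 applied to Becker: Becker becomes $242,700.

Vance: $475,500; Orozco: $224,800; Becker: $242,700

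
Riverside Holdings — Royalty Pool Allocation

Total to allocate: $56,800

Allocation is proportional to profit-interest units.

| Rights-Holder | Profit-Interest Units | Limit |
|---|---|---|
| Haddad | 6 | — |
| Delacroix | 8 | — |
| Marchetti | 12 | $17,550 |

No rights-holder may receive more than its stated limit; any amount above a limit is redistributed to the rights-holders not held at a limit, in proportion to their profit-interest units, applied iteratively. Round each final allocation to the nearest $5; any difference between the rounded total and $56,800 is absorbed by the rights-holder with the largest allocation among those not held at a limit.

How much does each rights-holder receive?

Combined profit-interest units = 26.
Pro-rata shares before constraints: Haddad 13,107.69; Delacroix 17,476.92; Marchetti 26,215.38.
Cap binds for Marchetti ($17,550); remaining pool $39,250 reallocated over remaining profit-interest units 14.
Redistributed shares: Haddad 16,821.43 → $16,820; Delacroix 22,428.57 → $22,430.

Haddad: $16,820; Delacroix: $22,430; Marchetti: $17,550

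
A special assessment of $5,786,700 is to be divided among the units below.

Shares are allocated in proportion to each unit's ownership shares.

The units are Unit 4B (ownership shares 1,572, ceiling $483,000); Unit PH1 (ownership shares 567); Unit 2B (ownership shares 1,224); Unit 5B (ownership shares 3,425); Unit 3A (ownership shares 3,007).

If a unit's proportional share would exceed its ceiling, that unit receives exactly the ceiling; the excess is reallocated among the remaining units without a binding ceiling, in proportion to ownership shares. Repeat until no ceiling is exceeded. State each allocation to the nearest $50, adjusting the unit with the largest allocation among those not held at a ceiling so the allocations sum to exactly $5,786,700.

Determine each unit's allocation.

Sum of ownership shares: 9,795.
Unconstrained shares: Unit 4B 928,707.75; Unit PH1 334,972.83; Unit 2B 723,115.96; Unit 5B 2,023,424.96; Unit 3A 1,776,478.50.
Cap binds for Unit 4B ($483,000); balance $5,303,700 reallocated over remaining ownership shares 8,223.
Remaining shares: Unit PH1 365,705.69 → $365,700; Unit 2B 789,459.91 → $789,450; Unit 5B 2,209,068.77 → $2,209,050; Unit 3A 1,939,465.63 → $1,939,450.
Rounding difference +$50 applied to Unit 5B → $2,209,100.

Unit 4B: $483,000; Unit PH1: $365,700; Unit 2B: $789,450; Unit 5B: $2,209,100; Unit 3A: $1,939,450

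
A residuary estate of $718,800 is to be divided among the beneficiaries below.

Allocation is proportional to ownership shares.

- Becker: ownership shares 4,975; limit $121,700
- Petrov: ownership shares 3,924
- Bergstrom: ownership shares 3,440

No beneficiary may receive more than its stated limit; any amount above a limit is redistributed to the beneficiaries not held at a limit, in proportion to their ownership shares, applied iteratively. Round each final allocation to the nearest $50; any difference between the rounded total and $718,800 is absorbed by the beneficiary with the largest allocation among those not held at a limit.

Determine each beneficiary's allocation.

Becker: $121,700 · Petrov: $318,150 · Bergstrom: $278,950

Sum of ownership shares: 12,339.
Proportional shares (ignoring caps): Becker 289,815.22; Petrov 228,589.93; Bergstrom 200,394.85.
Cap binds for Becker ($121,700); balance $597,100 reallocated over remaining ownership shares 7,364.
Remaining shares: Petrov 318,172.24 → $318,150; Bergstrom 278,927.76 → $278,950.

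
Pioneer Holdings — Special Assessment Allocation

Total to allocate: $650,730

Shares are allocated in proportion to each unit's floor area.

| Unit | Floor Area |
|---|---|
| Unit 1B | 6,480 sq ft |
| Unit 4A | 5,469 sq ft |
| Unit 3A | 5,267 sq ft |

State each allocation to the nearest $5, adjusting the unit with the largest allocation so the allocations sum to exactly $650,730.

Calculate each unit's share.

Combined floor area = 17,216.
Pro-rata amounts: Unit 1B 6,480/17,216 × $650,730 = 244,930.90; Unit 4A 5,469/17,216 × $650,730 = 206,717.15; Unit 3A 5,267/17,216 × $650,730 = 199,081.95.
Rounded to nearest $5: Unit 1B $244,930; Unit 4A $206,715; Unit 3A $199,080. Sum = $650,725.
Difference $650,730 − $650,725 = +$5 applied to largest allocation (Unit 1B): Unit 1B becomes $244,935.

Unit 1B: $244,935; Unit 4A: $206,715; Unit 3A: $199,080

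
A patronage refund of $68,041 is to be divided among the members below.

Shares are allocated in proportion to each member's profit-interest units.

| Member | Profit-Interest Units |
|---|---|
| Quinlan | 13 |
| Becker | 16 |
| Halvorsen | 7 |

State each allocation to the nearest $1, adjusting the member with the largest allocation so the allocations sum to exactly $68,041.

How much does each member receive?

Quinlan: $24,570; Becker: $30,241; Halvorsen: $13,230

Combined profit-interest units = 36.
Pro-rata amounts: Quinlan 13/36 × $68,041 = 24,570.36; Becker 16/36 × $68,041 = 30,240.44; Halvorsen 7/36 × $68,041 = 13,230.19.
At nearest $1: Quinlan $24,570; Becker $30,240; Halvorsen $13,230. Sum = $68,040.
Difference $68,041 − $68,040 = +$1 applied to largest allocation (Becker): Becker becomes $30,241.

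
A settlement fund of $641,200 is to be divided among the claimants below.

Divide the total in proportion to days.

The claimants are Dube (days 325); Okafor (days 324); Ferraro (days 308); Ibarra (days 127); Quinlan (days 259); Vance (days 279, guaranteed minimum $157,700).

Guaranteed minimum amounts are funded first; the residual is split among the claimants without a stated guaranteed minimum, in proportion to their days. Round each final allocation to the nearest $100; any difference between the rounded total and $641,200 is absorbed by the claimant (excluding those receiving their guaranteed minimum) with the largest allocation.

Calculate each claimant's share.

Dube: $117,100 | Okafor: $116,600 | Ferraro: $110,900 | Ibarra: $45,700 | Quinlan: $93,200 | Vance: $157,700

Guaranteed amounts: Vance $157,700. Balance $483,500.
Balance split over remaining days 1,343: Dube 117,004.84 → $117,000; Okafor 116,644.83 → $116,600; Ferraro 110,884.59 → $110,900; Ibarra 45,721.89 → $45,700; Quinlan 93,243.86 → $93,200.
Rounding difference +$100 applied to Dube → $117,100.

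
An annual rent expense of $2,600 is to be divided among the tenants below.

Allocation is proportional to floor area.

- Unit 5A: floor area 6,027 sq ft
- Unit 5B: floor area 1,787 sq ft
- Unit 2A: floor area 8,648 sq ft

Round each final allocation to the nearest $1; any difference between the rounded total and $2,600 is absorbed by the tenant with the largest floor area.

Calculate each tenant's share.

Unit 5A: $952 | Unit 5B: $282 | Unit 2A: $1,366

Floor area total: 6,027 + 1,787 + 8,648 = 16,462.
Raw shares: Unit 5A 951.90; Unit 5B 282.24; Unit 2A 1,365.86.
After rounding ($1): Unit 5A $952; Unit 5B $282; Unit 2A $1,366. Sum = $2,600.
Rounded total matches; no reconciliation needed.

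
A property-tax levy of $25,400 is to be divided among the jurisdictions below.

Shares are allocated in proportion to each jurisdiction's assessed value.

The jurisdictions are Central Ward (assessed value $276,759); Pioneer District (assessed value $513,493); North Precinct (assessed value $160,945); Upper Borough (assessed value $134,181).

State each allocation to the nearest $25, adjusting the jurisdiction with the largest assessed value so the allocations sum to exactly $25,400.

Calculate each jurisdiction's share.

Combined assessed value = 1,085,378.
Unrounded shares: Central Ward 276,759/1,085,378 × $25,400 = 6,476.71; Pioneer District 513,493/1,085,378 × $25,400 = 12,016.76; North Precinct 160,945/1,085,378 × $25,400 = 3,766.43; Upper Borough 134,181/1,085,378 × $25,400 = 3,140.10.
After rounding ($25): Central Ward $6,475; Pioneer District $12,025; North Precinct $3,775; Upper Borough $3,150. Sum = $25,425.
Difference $25,400 − $25,425 = −$25 applied to largest assessed value (Pioneer District): Pioneer District becomes $12,000.

Central Ward: $6,475 | Pioneer District: $12,000 | North Precinct: $3,775 | Upper Borough: $3,150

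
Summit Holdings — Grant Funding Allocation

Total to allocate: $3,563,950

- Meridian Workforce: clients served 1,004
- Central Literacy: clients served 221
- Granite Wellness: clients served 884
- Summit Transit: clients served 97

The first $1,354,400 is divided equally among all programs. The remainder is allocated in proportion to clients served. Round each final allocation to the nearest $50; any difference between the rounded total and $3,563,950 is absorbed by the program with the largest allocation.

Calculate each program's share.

Meridian Workforce: $1,344,250 | Central Literacy: $559,950 | Granite Wellness: $1,224,000 | Summit Transit: $435,750

$1,354,400 shared equally gives $338,600 per program.
Remainder $2,209,550 by clients served (total 2,206): Meridian Workforce 1,005,615.68 → $1,005,600; Central Literacy 221,355.64 → $221,350; Granite Wellness 885,422.57 → $885,400; Summit Transit 97,156.10 → $97,150.
Rounding difference +$50 on remainder applied to Meridian Workforce.
Totals: Meridian Workforce $338,600 + $1,005,650 = $1,344,250; Central Literacy $338,600 + $221,350 = $559,950; Granite Wellness $338,600 + $885,400 = $1,224,000; Summit Transit $338,600 + $97,150 = $435,750.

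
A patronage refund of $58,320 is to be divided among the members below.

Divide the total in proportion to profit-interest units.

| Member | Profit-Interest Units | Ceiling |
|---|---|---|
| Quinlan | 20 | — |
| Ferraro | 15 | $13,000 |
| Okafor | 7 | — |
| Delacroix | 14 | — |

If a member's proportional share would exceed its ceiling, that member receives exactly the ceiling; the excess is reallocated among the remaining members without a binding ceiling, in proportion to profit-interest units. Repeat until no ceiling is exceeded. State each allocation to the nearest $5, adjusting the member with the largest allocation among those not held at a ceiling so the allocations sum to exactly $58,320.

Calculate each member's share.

Combined profit-interest units = 56.
Pro-rata shares before constraints: Quinlan 20,828.57; Ferraro 15,621.43; Okafor 7,290.00; Delacroix 14,580.00.
Cap binds for Ferraro ($13,000); remaining pool $45,320 reallocated over remaining profit-interest units 41.
Remaining shares: Quinlan 22,107.32 → $22,105; Okafor 7,737.56 → $7,740; Delacroix 15,475.12 → $15,475.

Quinlan: $22,105; Ferraro: $13,000; Okafor: $7,740; Delacroix: $15,475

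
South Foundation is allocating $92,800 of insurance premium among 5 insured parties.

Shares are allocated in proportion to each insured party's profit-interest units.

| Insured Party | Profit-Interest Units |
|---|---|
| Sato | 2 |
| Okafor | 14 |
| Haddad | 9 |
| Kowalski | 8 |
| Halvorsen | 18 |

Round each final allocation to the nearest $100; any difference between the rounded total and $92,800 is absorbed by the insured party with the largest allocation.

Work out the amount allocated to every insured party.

Total profit-interest units = 51.
Proportional shares: Sato 2/51 × $92,800 = 3,639.22; Okafor 14/51 × $92,800 = 25,474.51; Haddad 9/51 × $92,800 = 16,376.47; Kowalski 8/51 × $92,800 = 14,556.86; Halvorsen 18/51 × $92,800 = 32,752.94.
Rounded to nearest $100: Sato $3,600; Okafor $25,500; Haddad $16,400; Kowalski $14,600; Halvorsen $32,800. Sum = $92,900.
Difference $92,800 − $92,900 = −$100 applied to largest allocation (Halvorsen): Halvorsen becomes $32,700.

Sato: $3,600; Okafor: $25,500; Haddad: $16,400; Kowalski: $14,600; Halvorsen: $32,700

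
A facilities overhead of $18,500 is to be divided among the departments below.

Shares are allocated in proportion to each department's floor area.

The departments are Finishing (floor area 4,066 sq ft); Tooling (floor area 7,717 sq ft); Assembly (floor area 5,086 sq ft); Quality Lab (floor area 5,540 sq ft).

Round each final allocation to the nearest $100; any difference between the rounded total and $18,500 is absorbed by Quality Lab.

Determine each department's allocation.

Finishing: $3,400 · Tooling: $6,400 · Assembly: $4,200 · Quality Lab: $4,500

Floor area total: 22,409.
Raw shares: Finishing 4,066/22,409 × $18,500 = 3,356.73; Tooling 7,717/22,409 × $18,500 = 6,370.86; Assembly 5,086/22,409 × $18,500 = 4,198.80; Quality Lab 5,540/22,409 × $18,500 = 4,573.61.
Rounded to nearest $100: Finishing $3,400; Tooling $6,400; Assembly $4,200; Quality Lab $4,600. Sum = $18,600.
Difference $18,500 − $18,600 = −$100 applied to Quality Lab: Quality Lab becomes $4,500.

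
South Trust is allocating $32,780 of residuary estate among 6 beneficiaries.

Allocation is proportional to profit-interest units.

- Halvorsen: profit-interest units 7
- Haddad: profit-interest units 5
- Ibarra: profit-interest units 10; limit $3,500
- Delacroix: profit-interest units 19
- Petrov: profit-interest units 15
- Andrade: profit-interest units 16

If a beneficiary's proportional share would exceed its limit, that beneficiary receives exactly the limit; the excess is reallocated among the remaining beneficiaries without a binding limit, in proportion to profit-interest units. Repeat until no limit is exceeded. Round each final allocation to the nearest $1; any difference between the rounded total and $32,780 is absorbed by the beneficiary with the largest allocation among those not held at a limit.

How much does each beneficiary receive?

Halvorsen: $3,306; Haddad: $2,361; Ibarra: $3,500; Delacroix: $8,973; Petrov: $7,084; Andrade: $7,556

Profit-interest units total: 72.
Proportional shares (ignoring caps): Halvorsen 3,186.94; Haddad 2,276.39; Ibarra 4,552.78; Delacroix 8,650.28; Petrov 6,829.17; Andrade 7,284.44.
Cap binds for Ibarra ($3,500); residual $29,280 reallocated over remaining profit-interest units 62.
Remaining shares: Halvorsen 3,305.81 → $3,306; Haddad 2,361.29 → $2,361; Delacroix 8,972.90 → $8,973; Petrov 7,083.87 → $7,084; Andrade 7,556.13 → $7,556.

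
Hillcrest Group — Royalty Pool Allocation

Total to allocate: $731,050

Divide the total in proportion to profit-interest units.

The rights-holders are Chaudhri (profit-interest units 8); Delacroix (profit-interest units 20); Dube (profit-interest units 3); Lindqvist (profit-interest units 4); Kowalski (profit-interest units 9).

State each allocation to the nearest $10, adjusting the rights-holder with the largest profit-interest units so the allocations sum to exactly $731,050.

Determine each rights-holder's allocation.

Chaudhri: $132,920; Delacroix: $332,300; Dube: $49,840; Lindqvist: $66,460; Kowalski: $149,530

Sum of profit-interest units: 8 + 20 + 3 + 4 + 9 = 44.
Pro-rata amounts: Chaudhri 132,918.18; Delacroix 332,295.45; Dube 49,844.32; Lindqvist 66,459.09; Kowalski 149,532.95.
At nearest $10: Chaudhri $132,920; Delacroix $332,300; Dube $49,840; Lindqvist $66,460; Kowalski $149,530. Sum = $731,050.
No rounding difference to absorb.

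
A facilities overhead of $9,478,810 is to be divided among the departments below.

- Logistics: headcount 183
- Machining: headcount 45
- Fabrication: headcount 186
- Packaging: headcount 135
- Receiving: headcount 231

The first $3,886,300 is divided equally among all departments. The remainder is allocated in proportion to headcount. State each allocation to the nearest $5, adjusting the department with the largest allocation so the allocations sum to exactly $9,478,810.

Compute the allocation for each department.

Logistics: $2,089,350 | Machining: $1,099,905 | Fabrication: $2,110,860 | Packaging: $1,745,195 | Receiving: $2,433,500

Equal tier: $3,886,300 ÷ 5 = $777,260 apiece.
Remainder $5,592,510 by headcount (total 780): Logistics 1,312,088.88 → $1,312,090; Machining 322,644.81 → $322,645; Fabrication 1,333,598.54 → $1,333,600; Packaging 967,934.42 → $967,935; Receiving 1,656,243.35 → $1,656,245.
Rounding difference −$5 on remainder applied to Receiving.
Totals: Logistics $777,260 + $1,312,090 = $2,089,350; Machining $777,260 + $322,645 = $1,099,905; Fabrication $777,260 + $1,333,600 = $2,110,860; Packaging $777,260 + $967,935 = $1,745,195; Receiving $777,260 + $1,656,240 = $2,433,500.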